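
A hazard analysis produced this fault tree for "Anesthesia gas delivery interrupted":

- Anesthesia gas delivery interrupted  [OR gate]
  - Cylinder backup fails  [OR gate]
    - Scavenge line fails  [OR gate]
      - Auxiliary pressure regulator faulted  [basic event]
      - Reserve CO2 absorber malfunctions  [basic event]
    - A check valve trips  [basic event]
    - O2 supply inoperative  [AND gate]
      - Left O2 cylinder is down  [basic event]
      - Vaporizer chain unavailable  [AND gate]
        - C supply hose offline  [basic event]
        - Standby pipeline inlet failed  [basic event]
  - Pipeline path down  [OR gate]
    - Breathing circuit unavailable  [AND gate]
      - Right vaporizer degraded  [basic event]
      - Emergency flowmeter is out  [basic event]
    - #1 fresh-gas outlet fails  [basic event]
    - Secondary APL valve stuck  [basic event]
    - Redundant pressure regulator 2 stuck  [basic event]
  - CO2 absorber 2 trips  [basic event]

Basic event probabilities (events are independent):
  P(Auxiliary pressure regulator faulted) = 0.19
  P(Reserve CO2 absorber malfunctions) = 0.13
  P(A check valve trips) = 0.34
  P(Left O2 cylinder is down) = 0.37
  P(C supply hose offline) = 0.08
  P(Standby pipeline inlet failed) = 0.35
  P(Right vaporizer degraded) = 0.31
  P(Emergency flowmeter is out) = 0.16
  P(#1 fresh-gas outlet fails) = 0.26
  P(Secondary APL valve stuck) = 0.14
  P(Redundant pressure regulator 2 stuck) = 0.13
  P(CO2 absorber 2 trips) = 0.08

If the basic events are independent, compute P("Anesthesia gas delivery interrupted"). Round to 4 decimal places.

0.7772

P(Scavenge line fails) [OR] = 1 − (1−0.19) × (1−0.13) = 0.295300
P(Vaporizer chain unavailable) [AND] = 0.08 × 0.35 = 0.028000
P(O2 supply inoperative) [AND] = 0.37 × 0.028000 = 0.010360
P(Cylinder backup fails) [OR] = 1 − (1−0.295300) × (1−0.34) × (1−0.010360) = 0.539716
P(Breathing circuit unavailable) [AND] = 0.31 × 0.16 = 0.049600
P(Pipeline path down) [OR] = 1 − (1−0.049600) × (1−0.26) × (1−0.14) × (1−0.13) = 0.473794
P(Anesthesia gas delivery interrupted) [OR] = 1 − (1−0.539716) × (1−0.473794) × (1−0.08) = 0.777172
Rounded to 4 decimal places: P(Anesthesia gas delivery interrupted) ≈ 0.7772.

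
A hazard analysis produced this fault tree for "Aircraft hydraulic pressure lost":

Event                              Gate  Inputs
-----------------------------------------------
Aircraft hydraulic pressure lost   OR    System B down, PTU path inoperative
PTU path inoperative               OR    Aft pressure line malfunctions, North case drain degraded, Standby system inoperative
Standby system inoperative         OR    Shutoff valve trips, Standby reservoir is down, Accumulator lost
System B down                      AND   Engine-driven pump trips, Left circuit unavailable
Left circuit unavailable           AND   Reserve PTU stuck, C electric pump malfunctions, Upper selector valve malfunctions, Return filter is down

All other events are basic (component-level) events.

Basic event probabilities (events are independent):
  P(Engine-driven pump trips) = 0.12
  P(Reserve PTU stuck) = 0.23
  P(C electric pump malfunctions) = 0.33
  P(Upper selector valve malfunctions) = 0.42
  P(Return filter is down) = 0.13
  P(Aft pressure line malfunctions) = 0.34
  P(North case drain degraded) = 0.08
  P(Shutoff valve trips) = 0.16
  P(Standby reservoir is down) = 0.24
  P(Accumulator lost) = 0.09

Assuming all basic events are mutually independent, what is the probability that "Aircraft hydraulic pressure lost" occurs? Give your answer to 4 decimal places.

P(Left circuit unavailable) [AND] = 0.23 × 0.33 × 0.42 × 0.13 = 0.004144
P(System B down) [AND] = 0.12 × 0.004144 = 0.000497
P(Standby system inoperative) [OR] = 1 − (1−0.16) × (1−0.24) × (1−0.09) = 0.419056
P(PTU path inoperative) [OR] = 1 − (1−0.34) × (1−0.08) × (1−0.419056) = 0.647251
P(Aircraft hydraulic pressure lost) [OR] = 1 − (1−0.000497) × (1−0.647251) = 0.647426
Rounded to 4 decimal places: P(Aircraft hydraulic pressure lost) ≈ 0.6474.

0.6474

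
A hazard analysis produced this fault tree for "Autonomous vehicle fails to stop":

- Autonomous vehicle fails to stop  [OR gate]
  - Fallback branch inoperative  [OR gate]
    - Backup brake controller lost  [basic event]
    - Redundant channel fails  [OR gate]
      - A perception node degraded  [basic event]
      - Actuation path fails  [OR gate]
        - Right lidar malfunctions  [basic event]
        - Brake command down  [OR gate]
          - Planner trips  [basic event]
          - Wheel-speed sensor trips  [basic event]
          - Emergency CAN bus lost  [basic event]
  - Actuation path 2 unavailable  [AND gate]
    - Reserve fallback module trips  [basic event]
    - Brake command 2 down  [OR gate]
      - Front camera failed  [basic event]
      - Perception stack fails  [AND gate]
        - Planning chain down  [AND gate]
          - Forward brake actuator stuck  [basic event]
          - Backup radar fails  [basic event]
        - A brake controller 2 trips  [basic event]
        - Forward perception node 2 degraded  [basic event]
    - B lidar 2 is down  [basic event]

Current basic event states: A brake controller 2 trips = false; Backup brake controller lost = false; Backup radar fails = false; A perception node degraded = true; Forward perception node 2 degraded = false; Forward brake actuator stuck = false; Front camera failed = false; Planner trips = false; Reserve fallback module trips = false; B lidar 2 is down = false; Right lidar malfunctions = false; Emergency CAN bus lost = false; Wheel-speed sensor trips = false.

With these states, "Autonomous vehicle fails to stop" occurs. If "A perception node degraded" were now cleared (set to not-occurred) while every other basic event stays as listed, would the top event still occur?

No

Counterfactual: set "A perception node degraded" to not occurred.
Brake command down [OR]: Planner trips=not, Wheel-speed sensor trips=not, Emergency CAN bus lost=not → no input occurs → does not occur.
Actuation path fails [OR]: Right lidar malfunctions=not, Brake command down=not → no input occurs → does not occur.
Redundant channel fails [OR]: A perception node degraded=not, Actuation path fails=not → no input occurs → does not occur.
Fallback branch inoperative [OR]: Backup brake controller lost=not, Redundant channel fails=not → no input occurs → does not occur.
Planning chain down [AND]: Forward brake actuator stuck=not, Backup radar fails=not → not all inputs occur → does not occur.
Perception stack fails [AND]: Planning chain down=not, A brake controller 2 trips=not, Forward perception node 2 degraded=not → not all inputs occur → does not occur.
Brake command 2 down [OR]: Front camera failed=not, Perception stack fails=not → no input occurs → does not occur.
Actuation path 2 unavailable [AND]: Reserve fallback module trips=not, Brake command 2 down=not, B lidar 2 is down=not → not all inputs occur → does not occur.
Autonomous vehicle fails to stop [OR]: Fallback branch inoperative=not, Actuation path 2 unavailable=not → no input occurs → does not occur.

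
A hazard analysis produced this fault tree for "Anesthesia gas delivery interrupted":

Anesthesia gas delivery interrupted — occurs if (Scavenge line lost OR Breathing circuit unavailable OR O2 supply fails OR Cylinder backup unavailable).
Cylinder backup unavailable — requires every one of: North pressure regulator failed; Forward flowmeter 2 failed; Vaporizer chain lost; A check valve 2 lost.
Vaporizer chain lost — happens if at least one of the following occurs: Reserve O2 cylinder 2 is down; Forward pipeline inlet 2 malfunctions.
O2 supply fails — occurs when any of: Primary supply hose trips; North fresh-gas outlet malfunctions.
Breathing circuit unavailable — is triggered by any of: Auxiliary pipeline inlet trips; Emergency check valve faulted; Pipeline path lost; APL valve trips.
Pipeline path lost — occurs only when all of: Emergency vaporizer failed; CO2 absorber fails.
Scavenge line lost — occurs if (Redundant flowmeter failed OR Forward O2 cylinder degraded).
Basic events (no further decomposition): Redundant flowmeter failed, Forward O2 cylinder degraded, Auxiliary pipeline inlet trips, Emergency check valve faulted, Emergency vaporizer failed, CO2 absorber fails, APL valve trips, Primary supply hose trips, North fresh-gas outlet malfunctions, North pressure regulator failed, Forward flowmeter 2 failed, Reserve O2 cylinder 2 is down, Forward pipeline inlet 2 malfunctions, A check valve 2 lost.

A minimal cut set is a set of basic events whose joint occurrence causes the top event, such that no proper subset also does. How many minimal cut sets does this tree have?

10

Scavenge line lost [OR]: union of children's cut sets → 2 cut set(s).
Pipeline path lost [AND]: one cut set from each child combined → 1 × 1 = 1 cut set(s).
Breathing circuit unavailable [OR]: union of children's cut sets → 4 cut set(s).
O2 supply fails [OR]: union of children's cut sets → 2 cut set(s).
Vaporizer chain lost [OR]: union of children's cut sets → 2 cut set(s).
Cylinder backup unavailable [AND]: one cut set from each child combined → 1 × 1 × 2 × 1 = 2 cut set(s).
Anesthesia gas delivery interrupted [OR]: union of children's cut sets → 10 cut set(s).
Minimal cut sets: {Redundant flowmeter failed}; {Forward O2 cylinder degraded}; {Auxiliary pipeline inlet trips}; {Emergency check valve faulted}; {CO2 absorber fails, Emergency vaporizer failed}; {APL valve trips}; {Primary supply hose trips}; {North fresh-gas outlet malfunctions}; {A check valve 2 lost, Forward flowmeter 2 failed, North pressure regulator failed, Reserve O2 cylinder 2 is down}; {A check valve 2 lost, Forward flowmeter 2 failed, Forward pipeline inlet 2 malfunctions, North pressure regulator failed}.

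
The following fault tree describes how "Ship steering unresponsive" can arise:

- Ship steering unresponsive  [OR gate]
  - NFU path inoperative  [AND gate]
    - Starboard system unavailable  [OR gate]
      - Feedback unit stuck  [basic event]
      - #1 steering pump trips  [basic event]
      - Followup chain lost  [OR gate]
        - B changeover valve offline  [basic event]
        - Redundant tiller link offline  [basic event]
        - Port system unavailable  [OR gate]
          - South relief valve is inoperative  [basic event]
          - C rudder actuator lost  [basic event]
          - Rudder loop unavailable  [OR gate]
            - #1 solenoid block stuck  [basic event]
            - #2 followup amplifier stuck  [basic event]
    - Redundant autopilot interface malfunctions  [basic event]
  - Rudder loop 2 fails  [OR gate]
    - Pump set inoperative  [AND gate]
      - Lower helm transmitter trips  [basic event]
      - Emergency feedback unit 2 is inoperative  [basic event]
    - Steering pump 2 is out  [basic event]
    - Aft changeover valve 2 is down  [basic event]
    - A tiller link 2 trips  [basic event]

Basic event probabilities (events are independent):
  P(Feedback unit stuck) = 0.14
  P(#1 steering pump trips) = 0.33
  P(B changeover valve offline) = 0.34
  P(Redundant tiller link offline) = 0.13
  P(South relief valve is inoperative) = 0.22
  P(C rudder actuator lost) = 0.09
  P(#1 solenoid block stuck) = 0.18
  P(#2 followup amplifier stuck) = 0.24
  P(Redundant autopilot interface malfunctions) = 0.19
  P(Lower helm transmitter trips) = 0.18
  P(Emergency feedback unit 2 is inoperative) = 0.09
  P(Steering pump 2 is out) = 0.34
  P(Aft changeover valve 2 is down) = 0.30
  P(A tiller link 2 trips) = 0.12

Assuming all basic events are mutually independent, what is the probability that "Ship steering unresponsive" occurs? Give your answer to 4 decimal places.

P(Rudder loop unavailable) [OR] = 1 − (1−0.18) × (1−0.24) = 0.376800
P(Port system unavailable) [OR] = 1 − (1−0.22) × (1−0.09) × (1−0.376800) = 0.557653
P(Followup chain lost) [OR] = 1 − (1−0.34) × (1−0.13) × (1−0.557653) = 0.746004
P(Starboard system unavailable) [OR] = 1 − (1−0.14) × (1−0.33) × (1−0.746004) = 0.853648
P(NFU path inoperative) [AND] = 0.853648 × 0.19 = 0.162193
P(Pump set inoperative) [AND] = 0.18 × 0.09 = 0.016200
P(Rudder loop 2 fails) [OR] = 1 − (1−0.016200) × (1−0.34) × (1−0.30) × (1−0.12) = 0.600026
P(Ship steering unresponsive) [OR] = 1 − (1−0.162193) × (1−0.600026) = 0.664899
Rounded to 4 decimal places: P(Ship steering unresponsive) ≈ 0.6649.

0.6649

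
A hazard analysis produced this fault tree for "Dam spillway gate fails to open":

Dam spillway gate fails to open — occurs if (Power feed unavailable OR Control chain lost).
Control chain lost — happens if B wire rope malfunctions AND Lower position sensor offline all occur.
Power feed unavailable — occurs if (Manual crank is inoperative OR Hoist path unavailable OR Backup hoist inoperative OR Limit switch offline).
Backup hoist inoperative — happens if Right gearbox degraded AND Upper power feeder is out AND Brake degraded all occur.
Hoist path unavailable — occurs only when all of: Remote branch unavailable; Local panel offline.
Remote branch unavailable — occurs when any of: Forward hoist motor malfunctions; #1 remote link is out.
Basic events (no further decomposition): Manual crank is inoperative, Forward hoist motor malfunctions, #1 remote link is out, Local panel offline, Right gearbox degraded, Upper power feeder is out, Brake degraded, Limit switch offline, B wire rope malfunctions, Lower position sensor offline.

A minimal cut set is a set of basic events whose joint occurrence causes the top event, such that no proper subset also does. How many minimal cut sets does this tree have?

Remote branch unavailable [OR]: union of children's cut sets → 2 cut set(s).
Hoist path unavailable [AND]: one cut set from each child combined → 2 × 1 = 2 cut set(s).
Backup hoist inoperative [AND]: one cut set from each child combined → 1 × 1 × 1 = 1 cut set(s).
Power feed unavailable [OR]: union of children's cut sets → 5 cut set(s).
Control chain lost [AND]: one cut set from each child combined → 1 × 1 = 1 cut set(s).
Dam spillway gate fails to open [OR]: union of children's cut sets → 6 cut set(s).
Minimal cut sets: {Manual crank is inoperative}; {Forward hoist motor malfunctions, Local panel offline}; {#1 remote link is out, Local panel offline}; {Brake degraded, Right gearbox degraded, Upper power feeder is out}; {Limit switch offline}; {B wire rope malfunctions, Lower position sensor offline}.

6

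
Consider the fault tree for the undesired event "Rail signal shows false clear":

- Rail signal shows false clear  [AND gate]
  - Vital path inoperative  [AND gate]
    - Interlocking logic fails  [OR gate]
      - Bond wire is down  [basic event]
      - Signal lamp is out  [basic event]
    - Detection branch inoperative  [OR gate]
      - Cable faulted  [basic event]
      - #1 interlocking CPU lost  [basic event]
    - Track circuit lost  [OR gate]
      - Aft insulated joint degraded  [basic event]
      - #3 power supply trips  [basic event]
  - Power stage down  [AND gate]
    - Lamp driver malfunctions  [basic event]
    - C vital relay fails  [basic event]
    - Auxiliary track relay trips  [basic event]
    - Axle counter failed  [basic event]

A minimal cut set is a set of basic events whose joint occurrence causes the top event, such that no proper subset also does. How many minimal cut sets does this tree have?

Interlocking logic fails [OR]: union of children's cut sets → 2 cut set(s).
Detection branch inoperative [OR]: union of children's cut sets → 2 cut set(s).
Track circuit lost [OR]: union of children's cut sets → 2 cut set(s).
Vital path inoperative [AND]: one cut set from each child combined → 2 × 2 × 2 = 8 cut set(s).
Power stage down [AND]: one cut set from each child combined → 1 × 1 × 1 × 1 = 1 cut set(s).
Rail signal shows false clear [AND]: one cut set from each child combined → 8 × 1 = 8 cut set(s).
Minimal cut sets: {Aft insulated joint degraded, Auxiliary track relay trips, Axle counter failed, Bond wire is down, C vital relay fails, Cable faulted, Lamp driver malfunctions}; {#3 power supply trips, Auxiliary track relay trips, Axle counter failed, Bond wire is down, C vital relay fails, Cable faulted, Lamp driver malfunctions}; {#1 interlocking CPU lost, Aft insulated joint degraded, Auxiliary track relay trips, Axle counter failed, Bond wire is down, C vital relay fails, Lamp driver malfunctions}; {#1 interlocking CPU lost, #3 power supply trips, Auxiliary track relay trips, Axle counter failed, Bond wire is down, C vital relay fails, Lamp driver malfunctions}; {Aft insulated joint degraded, Auxiliary track relay trips, Axle counter failed, C vital relay fails, Cable faulted, Lamp driver malfunctions, Signal lamp is out}; {#3 power supply trips, Auxiliary track relay trips, Axle counter failed, C vital relay fails, Cable faulted, Lamp driver malfunctions, Signal lamp is out}; {#1 interlocking CPU lost, Aft insulated joint degraded, Auxiliary track relay trips, Axle counter failed, C vital relay fails, Lamp driver malfunctions, Signal lamp is out}; {#1 interlocking CPU lost, #3 power supply trips, Auxiliary track relay trips, Axle counter failed, C vital relay fails, Lamp driver malfunctions, Signal lamp is out}.

8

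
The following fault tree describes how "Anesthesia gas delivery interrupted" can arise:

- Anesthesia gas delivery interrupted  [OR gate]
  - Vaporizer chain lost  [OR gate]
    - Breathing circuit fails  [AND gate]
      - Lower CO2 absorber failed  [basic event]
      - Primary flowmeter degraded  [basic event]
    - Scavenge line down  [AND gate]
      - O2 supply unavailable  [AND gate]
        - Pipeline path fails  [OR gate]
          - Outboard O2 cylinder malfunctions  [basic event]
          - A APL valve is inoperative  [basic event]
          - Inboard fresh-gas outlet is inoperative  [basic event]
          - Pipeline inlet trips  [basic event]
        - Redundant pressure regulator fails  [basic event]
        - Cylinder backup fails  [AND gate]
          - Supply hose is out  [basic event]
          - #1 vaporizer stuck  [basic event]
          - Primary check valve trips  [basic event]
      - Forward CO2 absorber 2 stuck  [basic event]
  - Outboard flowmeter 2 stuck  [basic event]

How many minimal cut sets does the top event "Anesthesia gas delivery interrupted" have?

Breathing circuit fails [AND]: one cut set from each child combined → 1 × 1 = 1 cut set(s).
Pipeline path fails [OR]: union of children's cut sets → 4 cut set(s).
Cylinder backup fails [AND]: one cut set from each child combined → 1 × 1 × 1 = 1 cut set(s).
O2 supply unavailable [AND]: one cut set from each child combined → 4 × 1 × 1 = 4 cut set(s).
Scavenge line down [AND]: one cut set from each child combined → 4 × 1 = 4 cut set(s).
Vaporizer chain lost [OR]: union of children's cut sets → 5 cut set(s).
Anesthesia gas delivery interrupted [OR]: union of children's cut sets → 6 cut set(s).
Minimal cut sets: {Lower CO2 absorber failed, Primary flowmeter degraded}; {#1 vaporizer stuck, Forward CO2 absorber 2 stuck, Outboard O2 cylinder malfunctions, Primary check valve trips, Redundant pressure regulator fails, Supply hose is out}; {#1 vaporizer stuck, A APL valve is inoperative, Forward CO2 absorber 2 stuck, Primary check valve trips, Redundant pressure regulator fails, Supply hose is out}; {#1 vaporizer stuck, Forward CO2 absorber 2 stuck, Inboard fresh-gas outlet is inoperative, Primary check valve trips, Redundant pressure regulator fails, Supply hose is out}; {#1 vaporizer stuck, Forward CO2 absorber 2 stuck, Pipeline inlet trips, Primary check valve trips, Redundant pressure regulator fails, Supply hose is out}; {Outboard flowmeter 2 stuck}.

6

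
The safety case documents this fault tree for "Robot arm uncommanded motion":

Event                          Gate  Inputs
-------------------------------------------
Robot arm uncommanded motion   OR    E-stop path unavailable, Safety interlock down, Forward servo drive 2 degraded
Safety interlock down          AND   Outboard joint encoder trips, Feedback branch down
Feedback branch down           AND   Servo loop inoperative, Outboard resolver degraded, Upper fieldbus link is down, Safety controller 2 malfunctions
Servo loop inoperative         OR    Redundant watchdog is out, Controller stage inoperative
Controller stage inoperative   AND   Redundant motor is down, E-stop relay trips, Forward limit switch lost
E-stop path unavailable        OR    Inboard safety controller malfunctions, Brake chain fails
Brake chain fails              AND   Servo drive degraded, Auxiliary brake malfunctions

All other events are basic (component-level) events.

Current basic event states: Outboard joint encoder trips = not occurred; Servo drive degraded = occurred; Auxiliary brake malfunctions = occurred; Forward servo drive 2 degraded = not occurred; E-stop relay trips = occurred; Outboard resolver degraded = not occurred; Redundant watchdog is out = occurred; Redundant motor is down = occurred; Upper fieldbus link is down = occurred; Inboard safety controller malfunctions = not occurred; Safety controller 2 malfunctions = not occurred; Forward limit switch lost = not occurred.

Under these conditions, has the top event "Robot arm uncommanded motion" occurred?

Yes

Brake chain fails [AND]: Servo drive degraded=occurs, Auxiliary brake malfunctions=occurs → all inputs occur → occurs.
E-stop path unavailable [OR]: Inboard safety controller malfunctions=not, Brake chain fails=occurs → at least one input occurs → occurs.
Controller stage inoperative [AND]: Redundant motor is down=occurs, E-stop relay trips=occurs, Forward limit switch lost=not → not all inputs occur → does not occur.
Servo loop inoperative [OR]: Redundant watchdog is out=occurs, Controller stage inoperative=not → at least one input occurs → occurs.
Feedback branch down [AND]: Servo loop inoperative=occurs, Outboard resolver degraded=not, Upper fieldbus link is down=occurs, Safety controller 2 malfunctions=not → not all inputs occur → does not occur.
Safety interlock down [AND]: Outboard joint encoder trips=not, Feedback branch down=not → not all inputs occur → does not occur.
Robot arm uncommanded motion [OR]: E-stop path unavailable=occurs, Safety interlock down=not, Forward servo drive 2 degraded=not → at least one input occurs → occurs.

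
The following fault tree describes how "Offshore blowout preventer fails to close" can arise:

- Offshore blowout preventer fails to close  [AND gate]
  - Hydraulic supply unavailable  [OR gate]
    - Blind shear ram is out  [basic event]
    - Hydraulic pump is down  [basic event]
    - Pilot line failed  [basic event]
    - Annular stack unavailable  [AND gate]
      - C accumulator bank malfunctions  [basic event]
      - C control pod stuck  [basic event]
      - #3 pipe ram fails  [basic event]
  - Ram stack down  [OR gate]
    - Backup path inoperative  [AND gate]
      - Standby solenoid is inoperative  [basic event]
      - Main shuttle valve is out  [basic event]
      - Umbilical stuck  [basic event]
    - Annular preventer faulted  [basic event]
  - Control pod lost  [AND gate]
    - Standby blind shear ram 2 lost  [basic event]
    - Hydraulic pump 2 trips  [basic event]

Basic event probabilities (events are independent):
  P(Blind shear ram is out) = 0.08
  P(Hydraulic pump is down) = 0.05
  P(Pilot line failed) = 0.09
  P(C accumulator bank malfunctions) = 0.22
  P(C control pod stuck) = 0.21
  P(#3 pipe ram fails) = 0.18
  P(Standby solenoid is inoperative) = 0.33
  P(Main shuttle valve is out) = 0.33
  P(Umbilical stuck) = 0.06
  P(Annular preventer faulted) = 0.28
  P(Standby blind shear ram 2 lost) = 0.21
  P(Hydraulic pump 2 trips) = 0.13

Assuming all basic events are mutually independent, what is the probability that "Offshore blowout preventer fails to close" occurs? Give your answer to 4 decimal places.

0.0016

P(Annular stack unavailable) [AND] = 0.22 × 0.21 × 0.18 = 0.008316
P(Hydraulic supply unavailable) [OR] = 1 − (1−0.08) × (1−0.05) × (1−0.09) × (1−0.008316) = 0.211274
P(Backup path inoperative) [AND] = 0.33 × 0.33 × 0.06 = 0.006534
P(Ram stack down) [OR] = 1 − (1−0.006534) × (1−0.28) = 0.284704
P(Control pod lost) [AND] = 0.21 × 0.13 = 0.027300
P(Offshore blowout preventer fails to close) [AND] = 0.211274 × 0.284704 × 0.027300 = 0.001642
Rounded to 4 decimal places: P(Offshore blowout preventer fails to close) ≈ 0.0016.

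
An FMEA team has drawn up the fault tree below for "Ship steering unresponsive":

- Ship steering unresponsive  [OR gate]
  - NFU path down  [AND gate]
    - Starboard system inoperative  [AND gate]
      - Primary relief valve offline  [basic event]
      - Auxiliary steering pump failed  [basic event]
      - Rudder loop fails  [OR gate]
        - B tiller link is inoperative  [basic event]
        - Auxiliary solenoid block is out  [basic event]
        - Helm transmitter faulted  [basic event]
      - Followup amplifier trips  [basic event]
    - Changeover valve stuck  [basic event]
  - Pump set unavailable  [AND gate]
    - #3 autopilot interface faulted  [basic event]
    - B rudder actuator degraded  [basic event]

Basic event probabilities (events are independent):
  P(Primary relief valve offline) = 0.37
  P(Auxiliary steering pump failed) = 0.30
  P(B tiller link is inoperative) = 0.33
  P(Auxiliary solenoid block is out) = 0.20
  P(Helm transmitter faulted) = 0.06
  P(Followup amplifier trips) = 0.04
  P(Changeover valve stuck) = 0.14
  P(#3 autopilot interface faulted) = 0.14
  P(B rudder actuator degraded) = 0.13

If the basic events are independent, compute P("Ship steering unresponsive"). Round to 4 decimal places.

0.0185

P(Rudder loop fails) [OR] = 1 − (1−0.33) × (1−0.20) × (1−0.06) = 0.496160
P(Starboard system inoperative) [AND] = 0.37 × 0.30 × 0.496160 × 0.04 = 0.002203
P(NFU path down) [AND] = 0.002203 × 0.14 = 0.000308
P(Pump set unavailable) [AND] = 0.14 × 0.13 = 0.018200
P(Ship steering unresponsive) [OR] = 1 − (1−0.000308) × (1−0.018200) = 0.018502
Rounded to 4 decimal places: P(Ship steering unresponsive) ≈ 0.0185.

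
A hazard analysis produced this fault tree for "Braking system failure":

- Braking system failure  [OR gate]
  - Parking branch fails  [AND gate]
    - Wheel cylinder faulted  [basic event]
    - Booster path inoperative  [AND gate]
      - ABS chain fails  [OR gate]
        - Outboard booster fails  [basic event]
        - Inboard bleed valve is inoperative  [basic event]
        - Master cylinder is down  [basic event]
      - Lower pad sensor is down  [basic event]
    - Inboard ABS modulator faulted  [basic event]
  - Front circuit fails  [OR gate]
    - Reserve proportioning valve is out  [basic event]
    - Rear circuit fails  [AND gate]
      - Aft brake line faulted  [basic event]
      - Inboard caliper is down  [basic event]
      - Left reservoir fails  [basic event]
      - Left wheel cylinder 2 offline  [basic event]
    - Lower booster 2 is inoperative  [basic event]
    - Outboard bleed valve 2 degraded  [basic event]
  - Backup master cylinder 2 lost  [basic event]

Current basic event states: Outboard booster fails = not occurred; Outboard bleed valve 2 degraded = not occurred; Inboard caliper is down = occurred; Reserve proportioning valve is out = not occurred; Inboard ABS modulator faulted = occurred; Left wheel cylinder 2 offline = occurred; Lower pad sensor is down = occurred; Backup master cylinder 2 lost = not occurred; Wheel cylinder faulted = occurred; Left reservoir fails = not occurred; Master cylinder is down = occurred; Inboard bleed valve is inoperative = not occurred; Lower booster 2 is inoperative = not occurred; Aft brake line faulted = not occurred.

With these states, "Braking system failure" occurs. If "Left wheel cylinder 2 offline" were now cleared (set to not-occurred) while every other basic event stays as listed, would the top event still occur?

Counterfactual: set "Left wheel cylinder 2 offline" to not occurred.
ABS chain fails [OR]: Outboard booster fails=not, Inboard bleed valve is inoperative=not, Master cylinder is down=occurs → at least one input occurs → occurs.
Booster path inoperative [AND]: ABS chain fails=occurs, Lower pad sensor is down=occurs → all inputs occur → occurs.
Parking branch fails [AND]: Wheel cylinder faulted=occurs, Booster path inoperative=occurs, Inboard ABS modulator faulted=occurs → all inputs occur → occurs.
Rear circuit fails [AND]: Aft brake line faulted=not, Inboard caliper is down=occurs, Left reservoir fails=not, Left wheel cylinder 2 offline=not → not all inputs occur → does not occur.
Front circuit fails [OR]: Reserve proportioning valve is out=not, Rear circuit fails=not, Lower booster 2 is inoperative=not, Outboard bleed valve 2 degraded=not → no input occurs → does not occur.
Braking system failure [OR]: Parking branch fails=occurs, Front circuit fails=not, Backup master cylinder 2 lost=not → at least one input occurs → occurs.

Yes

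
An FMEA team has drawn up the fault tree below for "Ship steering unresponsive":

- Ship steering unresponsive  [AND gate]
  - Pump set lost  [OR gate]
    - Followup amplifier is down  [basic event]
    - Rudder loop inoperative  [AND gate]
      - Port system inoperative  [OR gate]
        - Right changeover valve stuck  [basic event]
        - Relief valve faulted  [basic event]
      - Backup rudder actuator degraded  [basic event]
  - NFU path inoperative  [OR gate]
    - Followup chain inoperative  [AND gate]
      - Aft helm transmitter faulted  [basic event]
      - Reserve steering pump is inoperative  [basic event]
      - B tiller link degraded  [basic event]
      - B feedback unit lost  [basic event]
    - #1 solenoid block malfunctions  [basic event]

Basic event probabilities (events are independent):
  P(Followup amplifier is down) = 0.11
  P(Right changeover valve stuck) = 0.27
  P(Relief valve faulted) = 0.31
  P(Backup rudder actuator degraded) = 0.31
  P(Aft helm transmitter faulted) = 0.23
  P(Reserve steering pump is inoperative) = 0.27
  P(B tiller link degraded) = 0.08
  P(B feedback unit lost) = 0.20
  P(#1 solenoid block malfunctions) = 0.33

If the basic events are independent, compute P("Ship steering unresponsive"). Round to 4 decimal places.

P(Port system inoperative) [OR] = 1 − (1−0.27) × (1−0.31) = 0.496300
P(Rudder loop inoperative) [AND] = 0.496300 × 0.31 = 0.153853
P(Pump set lost) [OR] = 1 − (1−0.11) × (1−0.153853) = 0.246929
P(Followup chain inoperative) [AND] = 0.23 × 0.27 × 0.08 × 0.20 = 0.000994
P(NFU path inoperative) [OR] = 1 − (1−0.000994) × (1−0.33) = 0.330666
P(Ship steering unresponsive) [AND] = 0.246929 × 0.330666 = 0.081651
Rounded to 4 decimal places: P(Ship steering unresponsive) ≈ 0.0817.

0.0817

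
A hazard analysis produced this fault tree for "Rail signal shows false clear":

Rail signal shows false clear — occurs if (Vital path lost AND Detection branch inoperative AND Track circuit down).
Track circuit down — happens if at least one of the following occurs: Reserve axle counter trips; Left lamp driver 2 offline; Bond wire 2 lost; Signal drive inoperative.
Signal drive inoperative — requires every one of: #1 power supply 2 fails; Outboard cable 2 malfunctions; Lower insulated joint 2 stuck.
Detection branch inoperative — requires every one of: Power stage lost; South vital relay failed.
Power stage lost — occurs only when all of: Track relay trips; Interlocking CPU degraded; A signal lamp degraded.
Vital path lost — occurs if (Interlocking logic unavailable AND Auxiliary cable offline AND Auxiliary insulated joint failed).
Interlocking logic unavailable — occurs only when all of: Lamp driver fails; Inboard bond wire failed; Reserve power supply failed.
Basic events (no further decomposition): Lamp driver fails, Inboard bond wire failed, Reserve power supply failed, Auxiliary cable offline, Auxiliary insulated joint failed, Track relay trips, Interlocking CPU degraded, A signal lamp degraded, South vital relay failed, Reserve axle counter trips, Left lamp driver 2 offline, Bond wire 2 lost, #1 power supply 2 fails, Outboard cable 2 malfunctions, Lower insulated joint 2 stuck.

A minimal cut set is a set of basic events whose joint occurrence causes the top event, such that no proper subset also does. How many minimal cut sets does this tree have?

Interlocking logic unavailable [AND]: one cut set from each child combined → 1 × 1 × 1 = 1 cut set(s).
Vital path lost [AND]: one cut set from each child combined → 1 × 1 × 1 = 1 cut set(s).
Power stage lost [AND]: one cut set from each child combined → 1 × 1 × 1 = 1 cut set(s).
Detection branch inoperative [AND]: one cut set from each child combined → 1 × 1 = 1 cut set(s).
Signal drive inoperative [AND]: one cut set from each child combined → 1 × 1 × 1 = 1 cut set(s).
Track circuit down [OR]: union of children's cut sets → 4 cut set(s).
Rail signal shows false clear [AND]: one cut set from each child combined → 1 × 1 × 4 = 4 cut set(s).
Minimal cut sets: {A signal lamp degraded, Auxiliary cable offline, Auxiliary insulated joint failed, Inboard bond wire failed, Interlocking CPU degraded, Lamp driver fails, Reserve axle counter trips, Reserve power supply failed, South vital relay failed, Track relay trips}; {A signal lamp degraded, Auxiliary cable offline, Auxiliary insulated joint failed, Inboard bond wire failed, Interlocking CPU degraded, Lamp driver fails, Left lamp driver 2 offline, Reserve power supply failed, South vital relay failed, Track relay trips}; {A signal lamp degraded, Auxiliary cable offline, Auxiliary insulated joint failed, Bond wire 2 lost, Inboard bond wire failed, Interlocking CPU degraded, Lamp driver fails, Reserve power supply failed, South vital relay failed, Track relay trips}; {#1 power supply 2 fails, A signal lamp degraded, Auxiliary cable offline, Auxiliary insulated joint failed, Inboard bond wire failed, Interlocking CPU degraded, Lamp driver fails, Lower insulated joint 2 stuck, Outboard cable 2 malfunctions, Reserve power supply failed, South vital relay failed, Track relay trips}.

4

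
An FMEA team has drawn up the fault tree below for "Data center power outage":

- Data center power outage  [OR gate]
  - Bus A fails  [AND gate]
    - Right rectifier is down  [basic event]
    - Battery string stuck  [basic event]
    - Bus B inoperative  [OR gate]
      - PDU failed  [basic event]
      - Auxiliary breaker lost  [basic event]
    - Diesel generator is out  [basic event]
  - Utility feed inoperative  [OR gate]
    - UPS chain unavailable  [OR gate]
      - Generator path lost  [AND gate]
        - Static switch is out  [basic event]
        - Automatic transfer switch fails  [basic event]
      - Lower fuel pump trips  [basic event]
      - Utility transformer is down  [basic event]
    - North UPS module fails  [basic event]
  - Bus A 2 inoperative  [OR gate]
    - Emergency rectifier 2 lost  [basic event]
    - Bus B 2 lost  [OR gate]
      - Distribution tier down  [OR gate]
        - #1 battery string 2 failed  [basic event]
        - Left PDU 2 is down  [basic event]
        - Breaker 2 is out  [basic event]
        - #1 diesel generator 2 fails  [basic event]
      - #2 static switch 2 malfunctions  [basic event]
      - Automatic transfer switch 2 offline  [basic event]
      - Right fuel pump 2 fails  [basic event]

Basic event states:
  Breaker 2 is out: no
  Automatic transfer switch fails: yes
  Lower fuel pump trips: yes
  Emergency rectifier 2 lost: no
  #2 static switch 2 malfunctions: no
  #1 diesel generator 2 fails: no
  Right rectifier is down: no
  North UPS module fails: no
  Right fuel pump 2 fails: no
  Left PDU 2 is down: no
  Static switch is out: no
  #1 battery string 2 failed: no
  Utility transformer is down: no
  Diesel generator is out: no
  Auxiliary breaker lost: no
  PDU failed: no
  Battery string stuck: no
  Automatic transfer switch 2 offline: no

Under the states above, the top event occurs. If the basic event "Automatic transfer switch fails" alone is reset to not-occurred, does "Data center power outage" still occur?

Counterfactual: set "Automatic transfer switch fails" to not occurred.
Bus B inoperative [OR]: PDU failed=not, Auxiliary breaker lost=not → no input occurs → does not occur.
Bus A fails [AND]: Right rectifier is down=not, Battery string stuck=not, Bus B inoperative=not, Diesel generator is out=not → not all inputs occur → does not occur.
Generator path lost [AND]: Static switch is out=not, Automatic transfer switch fails=not → not all inputs occur → does not occur.
UPS chain unavailable [OR]: Generator path lost=not, Lower fuel pump trips=occurs, Utility transformer is down=not → at least one input occurs → occurs.
Utility feed inoperative [OR]: UPS chain unavailable=occurs, North UPS module fails=not → at least one input occurs → occurs.
Distribution tier down [OR]: #1 battery string 2 failed=not, Left PDU 2 is down=not, Breaker 2 is out=not, #1 diesel generator 2 fails=not → no input occurs → does not occur.
Bus B 2 lost [OR]: Distribution tier down=not, #2 static switch 2 malfunctions=not, Automatic transfer switch 2 offline=not, Right fuel pump 2 fails=not → no input occurs → does not occur.
Bus A 2 inoperative [OR]: Emergency rectifier 2 lost=not, Bus B 2 lost=not → no input occurs → does not occur.
Data center power outage [OR]: Bus A fails=not, Utility feed inoperative=occurs, Bus A 2 inoperative=not → at least one input occurs → occurs.

Yes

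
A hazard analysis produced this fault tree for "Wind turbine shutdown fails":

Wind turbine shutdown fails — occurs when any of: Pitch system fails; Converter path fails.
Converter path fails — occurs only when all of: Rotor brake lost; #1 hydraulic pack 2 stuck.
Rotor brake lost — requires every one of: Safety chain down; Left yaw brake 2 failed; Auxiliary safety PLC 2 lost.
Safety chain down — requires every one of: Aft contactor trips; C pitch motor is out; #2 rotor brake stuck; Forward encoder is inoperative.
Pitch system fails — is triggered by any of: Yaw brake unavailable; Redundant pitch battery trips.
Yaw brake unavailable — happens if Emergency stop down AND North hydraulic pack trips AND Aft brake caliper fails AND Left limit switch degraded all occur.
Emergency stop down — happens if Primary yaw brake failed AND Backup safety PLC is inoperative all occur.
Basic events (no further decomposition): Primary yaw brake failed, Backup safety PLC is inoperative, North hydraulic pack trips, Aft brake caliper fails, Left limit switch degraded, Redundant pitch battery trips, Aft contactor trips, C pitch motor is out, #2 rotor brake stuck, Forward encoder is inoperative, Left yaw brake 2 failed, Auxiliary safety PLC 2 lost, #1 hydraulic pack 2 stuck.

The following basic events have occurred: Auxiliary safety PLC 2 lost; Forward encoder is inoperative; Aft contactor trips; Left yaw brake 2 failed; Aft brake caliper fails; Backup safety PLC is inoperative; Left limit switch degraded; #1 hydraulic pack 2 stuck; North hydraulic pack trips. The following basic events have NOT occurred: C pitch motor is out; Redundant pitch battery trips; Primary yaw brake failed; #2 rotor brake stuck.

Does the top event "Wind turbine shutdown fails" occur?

No

Emergency stop down [AND]: Primary yaw brake failed=not, Backup safety PLC is inoperative=occurs → not all inputs occur → does not occur.
Yaw brake unavailable [AND]: Emergency stop down=not, North hydraulic pack trips=occurs, Aft brake caliper fails=occurs, Left limit switch degraded=occurs → not all inputs occur → does not occur.
Pitch system fails [OR]: Yaw brake unavailable=not, Redundant pitch battery trips=not → no input occurs → does not occur.
Safety chain down [AND]: Aft contactor trips=occurs, C pitch motor is out=not, #2 rotor brake stuck=not, Forward encoder is inoperative=occurs → not all inputs occur → does not occur.
Rotor brake lost [AND]: Safety chain down=not, Left yaw brake 2 failed=occurs, Auxiliary safety PLC 2 lost=occurs → not all inputs occur → does not occur.
Converter path fails [AND]: Rotor brake lost=not, #1 hydraulic pack 2 stuck=occurs → not all inputs occur → does not occur.
Wind turbine shutdown fails [OR]: Pitch system fails=not, Converter path fails=not → no input occurs → does not occur.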